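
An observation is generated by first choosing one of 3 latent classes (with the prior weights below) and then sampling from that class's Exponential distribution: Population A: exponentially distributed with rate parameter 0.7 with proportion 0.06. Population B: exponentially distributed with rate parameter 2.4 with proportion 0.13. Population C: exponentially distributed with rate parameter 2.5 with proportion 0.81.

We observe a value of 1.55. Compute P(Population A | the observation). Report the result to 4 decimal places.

0.2225

Posterior ∝ prior × likelihood, so P(k | x) ∝ π_k f_k(x); normalise over all components.
Component likelihoods at x = 1.55:
  L_A = 0.236531
  L_B = 0.0581615
  L_C = 0.0518858
Weight by the priors:
  π_A·L_A = 0.06 × 0.236531 = 0.0141919
  π_B·L_B = 0.13 × 0.0581615 = 0.007561
  π_C·L_C = 0.81 × 0.0518858 = 0.0420275
Marginal: 0.0141919 + 0.007561 + 0.0420275 = 0.0637804
P(Population A | the observation) = 0.0141919 / 0.0637804 ≈ 0.2225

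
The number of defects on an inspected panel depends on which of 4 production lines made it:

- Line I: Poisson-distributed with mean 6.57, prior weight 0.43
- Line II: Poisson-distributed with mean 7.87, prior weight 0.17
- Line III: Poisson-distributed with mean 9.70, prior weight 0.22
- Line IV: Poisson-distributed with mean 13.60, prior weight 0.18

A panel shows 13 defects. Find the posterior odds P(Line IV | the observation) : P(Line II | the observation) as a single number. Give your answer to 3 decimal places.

Since P(k|x) ∝ w_k f_k(x), the posterior odds are w_i f_i(x) / (w_j f_j(x)).
Poisson probabilities:
  L_I = e^(−6.57)·6.57^13/13! = 0.00956654
  L_II = e^(−7.87)·7.87^13/13! = 0.027258
  L_III = e^(−9.70)·9.70^13/13! = 0.0662363
  L_IV = e^(−13.60)·13.60^13/13! = 0.108473
0.0195251 / 0.00463386 ≈ 4.214

4.214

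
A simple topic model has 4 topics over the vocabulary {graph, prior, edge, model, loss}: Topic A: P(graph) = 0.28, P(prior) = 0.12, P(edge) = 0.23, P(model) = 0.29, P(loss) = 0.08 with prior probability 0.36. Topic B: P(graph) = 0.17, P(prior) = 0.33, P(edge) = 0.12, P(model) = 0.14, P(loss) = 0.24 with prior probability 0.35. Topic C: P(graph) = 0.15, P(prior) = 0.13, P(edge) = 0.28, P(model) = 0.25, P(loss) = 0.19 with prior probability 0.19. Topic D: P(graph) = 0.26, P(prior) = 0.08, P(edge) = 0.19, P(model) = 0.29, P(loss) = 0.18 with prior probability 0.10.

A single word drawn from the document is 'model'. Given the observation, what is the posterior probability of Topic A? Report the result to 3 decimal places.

Posterior ∝ prior × likelihood, so P(k | x) ∝ π_k f_k(x); normalise over all components.
Categorical probabilities:
  p_A = P(model | comp) = 0.29
  p_B = P(model | comp) = 0.14
  p_C = P(model | comp) = 0.25
  p_D = P(model | comp) = 0.29
Unnormalised posteriors:
  π_A·p_A = 0.36 × 0.29 = 0.1044
  π_B·p_B = 0.35 × 0.14 = 0.049
  π_C·p_C = 0.19 × 0.25 = 0.0475
  π_D·p_D = 0.10 × 0.29 = 0.029
Evidence: 0.1044 + 0.049 + 0.0475 + 0.029 = 0.2299
P(Topic A | the observation) = 0.1044 / 0.2299 ≈ 0.454

0.454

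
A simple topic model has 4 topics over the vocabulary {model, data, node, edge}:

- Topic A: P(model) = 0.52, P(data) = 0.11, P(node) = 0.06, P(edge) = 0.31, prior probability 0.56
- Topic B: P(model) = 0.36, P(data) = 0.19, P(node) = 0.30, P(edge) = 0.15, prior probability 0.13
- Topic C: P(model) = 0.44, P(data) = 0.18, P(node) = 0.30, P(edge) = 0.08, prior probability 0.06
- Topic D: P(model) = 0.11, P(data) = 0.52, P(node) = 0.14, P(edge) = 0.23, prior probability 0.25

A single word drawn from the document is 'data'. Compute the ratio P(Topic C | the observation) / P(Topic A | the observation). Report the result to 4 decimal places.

0.1753

Since P(k|x) ∝ P(Z=k) f_k(x), the posterior odds are P(Z=i) f_i(x) / (P(Z=j) f_j(x)).
Categorical probabilities:
  f_A = P(data | comp) = 0.11
  f_B = P(data | comp) = 0.19
  f_C = P(data | comp) = 0.18
  f_D = P(data | comp) = 0.52
Odds = (0.06/0.56) × (0.18/0.11) = 0.107143 × 1.63636 ≈ 0.1753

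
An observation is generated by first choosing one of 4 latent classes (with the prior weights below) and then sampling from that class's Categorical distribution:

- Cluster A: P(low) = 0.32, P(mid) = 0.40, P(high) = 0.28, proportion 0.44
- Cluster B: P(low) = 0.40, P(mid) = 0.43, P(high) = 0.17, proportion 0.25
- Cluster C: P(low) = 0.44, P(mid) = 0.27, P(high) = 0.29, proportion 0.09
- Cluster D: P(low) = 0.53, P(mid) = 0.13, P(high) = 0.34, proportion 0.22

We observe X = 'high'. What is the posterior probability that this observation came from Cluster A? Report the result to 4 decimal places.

0.4621

Apply Bayes' rule: the posterior for each component is proportional to its prior times its likelihood at x.
Categorical probabilities:
  f_A = P(high | comp) = 0.28
  f_B = P(high | comp) = 0.17
  f_C = P(high | comp) = 0.29
  f_D = P(high | comp) = 0.34
Prior × likelihood for each component:
  P(Z=A)·f_A = 0.44 × 0.28 = 0.1232
  P(Z=B)·f_B = 0.25 × 0.17 = 0.0425
  P(Z=C)·f_C = 0.09 × 0.29 = 0.0261
  P(Z=D)·f_D = 0.22 × 0.34 = 0.0748
Marginal: 0.1232 + 0.0425 + 0.0261 + 0.0748 = 0.2666
So the posterior for Cluster A is 0.1232 / 0.2666 ≈ 0.4621.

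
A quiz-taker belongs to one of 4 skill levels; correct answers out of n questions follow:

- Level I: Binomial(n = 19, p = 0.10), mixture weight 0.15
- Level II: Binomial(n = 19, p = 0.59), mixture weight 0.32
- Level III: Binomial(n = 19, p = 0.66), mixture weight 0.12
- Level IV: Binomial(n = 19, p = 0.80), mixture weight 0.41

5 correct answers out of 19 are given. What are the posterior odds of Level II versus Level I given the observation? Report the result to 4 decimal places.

0.2529

The posterior odds equal the prior odds times the likelihood ratio: (w_i/w_j)·(f_i(x)/f_j(x)).
Binomial probabilities:
  L_I = C(19,5)·0.10^5·0.90^14 = 11628·1e-05·0.228768 = 0.0266011
  L_II = C(19,5)·0.59^5·0.41^14 = 11628·0.0714924·3.79292e-06 = 0.00315311
  L_III = C(19,5)·0.66^5·0.34^14 = 11628·0.125233·2.7587e-07 = 0.000401726
  L_IV = C(19,5)·0.80^5·0.20^14 = 11628·0.32768·1.6384e-10 = 6.24273e-07
Odds = (0.32/0.15) × (0.00315311/0.0266011) = 2.13333 × 0.118533 ≈ 0.2529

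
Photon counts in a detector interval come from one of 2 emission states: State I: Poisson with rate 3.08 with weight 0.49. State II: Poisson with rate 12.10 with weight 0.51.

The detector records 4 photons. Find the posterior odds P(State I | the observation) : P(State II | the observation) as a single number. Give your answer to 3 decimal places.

33.344

The posterior odds equal the prior odds times the likelihood ratio: (w_i/w_j)·(f_i(x)/f_j(x)).
Component likelihoods at x = 4 photons:
  p_I = 0.172331
  p_II = 0.00496555
Posterior odds = (w_I·p_I) / (w_II·p_II) = (0.49·0.172331) / (0.51·0.00496555) = 0.0844424 / 0.00253243 ≈ 33.344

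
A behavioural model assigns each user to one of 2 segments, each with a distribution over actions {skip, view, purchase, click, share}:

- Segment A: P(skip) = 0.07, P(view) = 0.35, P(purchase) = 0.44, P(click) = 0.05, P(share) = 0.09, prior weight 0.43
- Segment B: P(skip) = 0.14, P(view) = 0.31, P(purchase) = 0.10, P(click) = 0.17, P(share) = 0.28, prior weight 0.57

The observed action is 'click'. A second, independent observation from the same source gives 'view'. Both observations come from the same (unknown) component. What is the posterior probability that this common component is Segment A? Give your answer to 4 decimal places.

0.2003

The responsibility of component k is w_k f_k(x) divided by Σ_j w_j f_j(x).
Since both observations come from the same component, the likelihood for component k is f_k(x₁)·f_k(x₂).
  p_A = [0.05] × [0.35] = 0.0175
  p_B = [0.17] × [0.31] = 0.0527
Prior × likelihood for each component:
  w_A·p_A = 0.43 × 0.0175 = 0.007525
  w_B·p_B = 0.57 × 0.0527 = 0.030039
Marginal: 0.007525 + 0.030039 = 0.037564
P(Segment A | x) = 0.007525 / 0.037564 ≈ 0.2003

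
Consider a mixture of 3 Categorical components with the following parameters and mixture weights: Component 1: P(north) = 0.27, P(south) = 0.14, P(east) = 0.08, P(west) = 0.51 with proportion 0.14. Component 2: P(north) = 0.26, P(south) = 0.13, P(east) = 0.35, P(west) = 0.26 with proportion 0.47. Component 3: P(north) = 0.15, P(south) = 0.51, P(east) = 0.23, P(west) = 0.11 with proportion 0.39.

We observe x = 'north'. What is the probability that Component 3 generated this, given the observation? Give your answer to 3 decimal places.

P(component k | x) = w_k·f_k(x) / marginal(x), where marginal(x) = Σ_j w_j·f_j(x).
Evaluate each component's likelihood at the observed value:
  L_1 = 0.27
  L_2 = 0.26
  L_3 = 0.15
Multiply by the mixture weights:
  w_1·L_1 = 0.14 × 0.27 = 0.0378
  w_2·L_2 = 0.47 × 0.26 = 0.1222
  w_3·L_3 = 0.39 × 0.15 = 0.0585
Evidence: 0.0378 + 0.1222 + 0.0585 = 0.2185
Responsibility of Component 3: 0.0585 / 0.2185 ≈ 0.268

0.268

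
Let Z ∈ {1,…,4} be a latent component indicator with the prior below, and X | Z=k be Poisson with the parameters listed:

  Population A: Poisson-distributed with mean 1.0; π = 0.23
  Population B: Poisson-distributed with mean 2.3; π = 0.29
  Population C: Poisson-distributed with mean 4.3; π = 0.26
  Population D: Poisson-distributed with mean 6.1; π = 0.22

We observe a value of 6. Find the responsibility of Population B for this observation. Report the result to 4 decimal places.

0.0826

Apply Bayes' rule: the posterior for each component is proportional to its prior times its likelihood at x.
Evaluate each component's likelihood at the observed value:
  f_A = e^(−1.0)·1.0^6/6! = 0.000510944
  f_B = e^(−2.3)·2.3^6/6! = 0.0206138
  f_C = e^(−4.3)·4.3^6/6! = 0.119127
  f_D = e^(−6.1)·6.1^6/6! = 0.160491
Weight by the priors:
  π_A·f_A = 0.23 × 0.000510944 = 0.000117517
  π_B·f_B = 0.29 × 0.0206138 = 0.00597799
  π_C·f_C = 0.26 × 0.119127 = 0.0309731
  π_D·f_D = 0.22 × 0.160491 = 0.035308
Marginal: 0.000117517 + 0.00597799 + 0.0309731 + 0.035308 = 0.0723766
Responsibility of Population B: 0.00597799 / 0.0723766 ≈ 0.0826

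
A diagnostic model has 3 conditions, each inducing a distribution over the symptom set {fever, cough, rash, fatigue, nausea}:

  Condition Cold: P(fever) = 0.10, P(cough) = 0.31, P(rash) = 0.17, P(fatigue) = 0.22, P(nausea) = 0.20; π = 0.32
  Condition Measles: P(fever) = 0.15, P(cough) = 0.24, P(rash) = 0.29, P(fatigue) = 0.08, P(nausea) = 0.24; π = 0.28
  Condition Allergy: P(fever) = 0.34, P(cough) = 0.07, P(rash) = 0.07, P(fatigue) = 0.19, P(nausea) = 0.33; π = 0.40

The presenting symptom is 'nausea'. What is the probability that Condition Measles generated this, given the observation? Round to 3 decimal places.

0.255

P(component k | x) = π_k·f_k(x) / marginal(x), where marginal(x) = Σ_j π_j·f_j(x).
Component likelihoods at x = 'nausea':
  L_Cold = P(nausea | comp) = 0.20
  L_Measles = P(nausea | comp) = 0.24
  L_Allergy = P(nausea | comp) = 0.33
Unnormalised posteriors:
  π_Cold·L_Cold = 0.32 × 0.2 = 0.064
  π_Measles·L_Measles = 0.28 × 0.24 = 0.0672
  π_Allergy·L_Allergy = 0.40 × 0.33 = 0.132
Evidence: 0.064 + 0.0672 + 0.132 = 0.2632
Responsibility of Condition Measles: 0.0672 / 0.2632 ≈ 0.255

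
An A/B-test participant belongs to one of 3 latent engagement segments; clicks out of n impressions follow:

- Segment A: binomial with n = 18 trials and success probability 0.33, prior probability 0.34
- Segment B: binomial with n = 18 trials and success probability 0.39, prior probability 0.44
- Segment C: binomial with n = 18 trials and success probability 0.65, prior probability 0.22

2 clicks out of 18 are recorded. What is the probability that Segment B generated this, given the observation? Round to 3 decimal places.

0.287

P(component k | x) = π_k·f_k(x) / marginal(x), where marginal(x) = Σ_j π_j·f_j(x).
Evaluate each component's likelihood at the observed value:
  L_A = 0.0274736
  L_B = 0.0085526
  L_C = 3.27798e-06
Prior × likelihood for each component:
  π_A·L_A = 0.34 × 0.0274736 = 0.00934104
  π_B·L_B = 0.44 × 0.0085526 = 0.00376314
  π_C·L_C = 0.22 × 3.27798e-06 = 7.21157e-07
Denominator: 0.00934104 + 0.00376314 + 7.21157e-07 = 0.0131049
So the posterior for Segment B is 0.00376314 / 0.0131049 ≈ 0.287.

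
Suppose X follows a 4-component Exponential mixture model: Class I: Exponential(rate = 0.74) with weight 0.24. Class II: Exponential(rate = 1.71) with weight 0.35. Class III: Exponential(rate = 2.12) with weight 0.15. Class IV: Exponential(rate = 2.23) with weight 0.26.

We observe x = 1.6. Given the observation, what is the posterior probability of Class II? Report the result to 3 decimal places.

0.323

Posterior ∝ prior × likelihood, so P(k | x) ∝ w_k f_k(x); normalise over all components.
Evaluate each component's likelihood at the observed value:
  p_I = 0.226479
  p_II = 0.110858
  p_III = 0.0713196
  p_IV = 0.0629133
Prior × likelihood for each component:
  w_I·p_I = 0.24 × 0.226479 = 0.0543548
  w_II·p_II = 0.35 × 0.110858 = 0.0388002
  w_III·p_III = 0.15 × 0.0713196 = 0.0106979
  w_IV·p_IV = 0.26 × 0.0629133 = 0.0163574
Evidence: 0.0543548 + 0.0388002 + 0.0106979 + 0.0163574 = 0.12021
P(Class II | 1.6) ≈ 0.323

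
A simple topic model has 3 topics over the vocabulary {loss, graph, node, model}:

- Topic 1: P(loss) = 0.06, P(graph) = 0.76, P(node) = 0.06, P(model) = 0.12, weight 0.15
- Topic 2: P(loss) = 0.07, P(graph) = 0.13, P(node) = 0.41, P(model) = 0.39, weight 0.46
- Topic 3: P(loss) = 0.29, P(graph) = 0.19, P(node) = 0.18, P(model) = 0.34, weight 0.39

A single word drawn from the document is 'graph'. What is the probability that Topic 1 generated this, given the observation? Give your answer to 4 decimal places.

P(component k | x) = π_k·f_k(x) / marginal(x), where marginal(x) = Σ_j π_j·f_j(x).
Component likelihoods at x = 'graph':
  f_1 = P(graph | comp) = 0.76
  f_2 = P(graph | comp) = 0.13
  f_3 = P(graph | comp) = 0.19
Unnormalised posteriors:
  π_1·f_1 = 0.15 × 0.76 = 0.114
  π_2·f_2 = 0.46 × 0.13 = 0.0598
  π_3·f_3 = 0.39 × 0.19 = 0.0741
Denominator: 0.114 + 0.0598 + 0.0741 = 0.2479
Responsibility of Topic 1: 0.114 / 0.2479 ≈ 0.4599

0.4599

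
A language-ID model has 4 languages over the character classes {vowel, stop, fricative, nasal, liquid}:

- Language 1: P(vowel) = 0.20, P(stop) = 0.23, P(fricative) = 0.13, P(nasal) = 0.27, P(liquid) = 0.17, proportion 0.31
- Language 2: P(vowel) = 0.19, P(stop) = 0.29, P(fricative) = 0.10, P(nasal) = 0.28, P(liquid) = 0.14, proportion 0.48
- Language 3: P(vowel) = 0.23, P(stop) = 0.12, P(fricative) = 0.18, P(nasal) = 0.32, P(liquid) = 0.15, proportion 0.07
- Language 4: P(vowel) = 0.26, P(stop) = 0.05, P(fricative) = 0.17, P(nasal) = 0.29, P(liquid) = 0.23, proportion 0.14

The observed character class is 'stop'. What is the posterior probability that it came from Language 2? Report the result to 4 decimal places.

0.6162

P(component k | x) = π_k·f_k(x) / marginal(x), where marginal(x) = Σ_j π_j·f_j(x).
Component likelihoods at x = 'stop':
  f_1 = 0.23
  f_2 = 0.29
  f_3 = 0.12
  f_4 = 0.05
Multiply by the mixture weights:
  π_1·f_1 = 0.31 × 0.23 = 0.0713
  π_2·f_2 = 0.48 × 0.29 = 0.1392
  π_3·f_3 = 0.07 × 0.12 = 0.0084
  π_4·f_4 = 0.14 × 0.05 = 0.007
Denominator: 0.0713 + 0.1392 + 0.0084 + 0.007 = 0.2259
Responsibility of Language 2: 0.1392 / 0.2259 ≈ 0.6162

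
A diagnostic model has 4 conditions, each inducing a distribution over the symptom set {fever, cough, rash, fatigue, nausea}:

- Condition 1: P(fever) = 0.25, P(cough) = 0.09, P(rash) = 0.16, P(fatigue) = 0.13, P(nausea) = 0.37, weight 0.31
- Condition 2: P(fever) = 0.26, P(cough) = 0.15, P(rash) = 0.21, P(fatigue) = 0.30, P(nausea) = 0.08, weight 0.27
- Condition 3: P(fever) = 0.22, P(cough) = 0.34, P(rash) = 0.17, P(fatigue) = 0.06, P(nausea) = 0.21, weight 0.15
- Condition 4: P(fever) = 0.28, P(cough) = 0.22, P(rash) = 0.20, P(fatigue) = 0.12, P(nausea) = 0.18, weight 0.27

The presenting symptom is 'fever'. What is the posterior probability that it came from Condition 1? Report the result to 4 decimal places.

0.3024

By Bayes' theorem, P(k | x) = π_k f_k(x) / Σ_j π_j f_j(x).
Component likelihoods at x = 'fever':
  f_1 = 0.25
  f_2 = 0.26
  f_3 = 0.22
  f_4 = 0.28
Prior × likelihood for each component:
  π_1·f_1 = 0.31 × 0.25 = 0.0775
  π_2·f_2 = 0.27 × 0.26 = 0.0702
  π_3·f_3 = 0.15 × 0.22 = 0.033
  π_4·f_4 = 0.27 × 0.28 = 0.0756
Evidence: 0.0775 + 0.0702 + 0.033 + 0.0756 = 0.2563
Responsibility of Condition 1: 0.0775 / 0.2563 ≈ 0.3024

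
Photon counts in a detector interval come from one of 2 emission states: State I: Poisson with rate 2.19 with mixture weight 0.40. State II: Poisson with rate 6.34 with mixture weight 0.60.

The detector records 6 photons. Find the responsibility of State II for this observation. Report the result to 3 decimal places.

The responsibility of component k is w_k f_k(x) divided by Σ_j w_j f_j(x).
Poisson probabilities:
  p_I = e^(−2.19)·2.19^6/6! = 0.0171485
  p_II = e^(−6.34)·6.34^6/6! = 0.159139
Multiply by the mixture weights:
  w_I·p_I = 0.40 × 0.0171485 = 0.00685942
  w_II·p_II = 0.60 × 0.159139 = 0.0954833
Denominator: 0.00685942 + 0.0954833 = 0.102343
So the posterior for State II is 0.0954833 / 0.102343 ≈ 0.933.

0.933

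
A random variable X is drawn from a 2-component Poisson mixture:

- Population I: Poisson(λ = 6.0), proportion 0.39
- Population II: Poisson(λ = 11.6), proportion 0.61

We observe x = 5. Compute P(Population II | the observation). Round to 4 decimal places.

0.1351

P(component k | x) = w_k·f_k(x) / marginal(x), where marginal(x) = Σ_j w_j·f_j(x).
Evaluate each component's likelihood at the observed value:
  L_I = e^(−6.0)·6.0^5/5! = 0.160623
  L_II = e^(−11.6)·11.6^5/5! = 0.0160433
Multiply by the mixture weights:
  w_I·L_I = 0.39 × 0.160623 = 0.062643
  w_II·L_II = 0.61 × 0.0160433 = 0.00978639
Evidence: 0.062643 + 0.00978639 = 0.0724294
Responsibility of Population II: 0.00978639 / 0.0724294 ≈ 0.1351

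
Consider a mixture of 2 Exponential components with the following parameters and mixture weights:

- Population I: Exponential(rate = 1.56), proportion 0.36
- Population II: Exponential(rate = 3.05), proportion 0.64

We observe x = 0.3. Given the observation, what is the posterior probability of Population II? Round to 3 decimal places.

Posterior ∝ prior × likelihood, so P(k | x) ∝ P(Z=k) f_k(x); normalise over all components.
Component likelihoods at x = 0.3:
  f_I = 1.56·e^(−1.56·0.3) = 1.56·e^(−0.4680) = 0.976955
  f_II = 3.05·e^(−3.05·0.3) = 3.05·e^(−0.9150) = 1.22158
Multiply by the mixture weights:
  P(Z=I)·f_I = 0.36 × 0.976955 = 0.351704
  P(Z=II)·f_II = 0.64 × 1.22158 = 0.781808
Marginal: 0.351704 + 0.781808 = 1.13351
Responsibility of Population II: 0.781808 / 1.13351 ≈ 0.690

0.690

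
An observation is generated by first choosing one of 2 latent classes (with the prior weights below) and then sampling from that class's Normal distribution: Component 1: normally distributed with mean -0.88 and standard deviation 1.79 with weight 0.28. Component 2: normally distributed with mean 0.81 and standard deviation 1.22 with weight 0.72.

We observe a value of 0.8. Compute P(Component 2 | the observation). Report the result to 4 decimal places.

The responsibility of component k is P(Z=k) f_k(x) divided by Σ_j P(Z=j) f_j(x).
Component likelihoods at x = 0.8:
  f_1 = 0.143476
  f_2 = 0.326991
Weight by the priors:
  P(Z=1)·f_1 = 0.28 × 0.143476 = 0.0401732
  P(Z=2)·f_2 = 0.72 × 0.326991 = 0.235433
Normaliser: 0.0401732 + 0.235433 = 0.275607
Responsibility of Component 2: 0.235433 / 0.275607 ≈ 0.8542

0.8542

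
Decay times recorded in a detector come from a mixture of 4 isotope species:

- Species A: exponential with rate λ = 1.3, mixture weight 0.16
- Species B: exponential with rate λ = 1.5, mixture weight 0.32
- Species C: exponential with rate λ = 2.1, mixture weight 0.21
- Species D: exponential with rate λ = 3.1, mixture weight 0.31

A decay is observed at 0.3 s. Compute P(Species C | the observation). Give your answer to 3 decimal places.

0.221

Posterior ∝ prior × likelihood, so P(k | x) ∝ w_k f_k(x); normalise over all components.
Component likelihoods at x = 0.3 s:
  p_A = 1.3·e^(−1.3·0.3) = 1.3·e^(−0.3900) = 0.880174
  p_B = 1.5·e^(−1.5·0.3) = 1.5·e^(−0.4500) = 0.956442
  p_C = 2.1·e^(−2.1·0.3) = 2.1·e^(−0.6300) = 1.11844
  p_D = 3.1·e^(−3.1·0.3) = 3.1·e^(−0.9300) = 1.22312
Multiply by the mixture weights:
  w_A·p_A = 0.16 × 0.880174 = 0.140828
  w_B·p_B = 0.32 × 0.956442 = 0.306062
  w_C·p_C = 0.21 × 1.11844 = 0.234873
  w_D·p_D = 0.31 × 1.22312 = 0.379166
Normaliser: 0.140828 + 0.306062 + 0.234873 + 0.379166 = 1.06093
P(Species C | the observation) ≈ 0.221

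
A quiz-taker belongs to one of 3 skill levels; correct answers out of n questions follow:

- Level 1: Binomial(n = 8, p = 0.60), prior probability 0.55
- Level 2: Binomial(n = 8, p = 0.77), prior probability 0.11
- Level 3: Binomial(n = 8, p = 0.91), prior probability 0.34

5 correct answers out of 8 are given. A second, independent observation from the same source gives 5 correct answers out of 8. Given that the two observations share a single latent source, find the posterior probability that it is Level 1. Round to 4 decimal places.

The responsibility of component k is π_k f_k(x) divided by Σ_j π_j f_j(x).
Since both observations come from the same component, the likelihood for component k is f_k(x₁)·f_k(x₂).
  f_1 = [C(8,5)·0.60^5·0.40^3 = 56·0.07776·0.064 = 0.278692] × [0.278692] = 0.0776691
  f_2 = [C(8,5)·0.77^5·0.23^3 = 56·0.270678·0.012167 = 0.184427] × [0.184427] = 0.0340134
  f_3 = [C(8,5)·0.91^5·0.09^3 = 56·0.624032·0.000729 = 0.0254755] × [0.0254755] = 0.000649001
Unnormalised posteriors:
  π_1·f_1 = 0.55 × 0.0776691 = 0.042718
  π_2·f_2 = 0.11 × 0.0340134 = 0.00374148
  π_3·f_3 = 0.34 × 0.000649001 = 0.00022066
Denominator: 0.042718 + 0.00374148 + 0.00022066 = 0.0466802
Responsibility of Level 1: 0.042718 / 0.0466802 ≈ 0.9151

0.9151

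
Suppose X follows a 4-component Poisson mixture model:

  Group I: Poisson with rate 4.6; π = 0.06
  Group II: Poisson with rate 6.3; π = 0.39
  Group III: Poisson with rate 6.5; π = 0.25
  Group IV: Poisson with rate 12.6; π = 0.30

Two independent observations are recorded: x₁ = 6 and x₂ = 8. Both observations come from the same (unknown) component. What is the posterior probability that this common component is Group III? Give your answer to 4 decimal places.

0.3772

By Bayes' theorem, P(k | x) = w_k f_k(x) / Σ_j w_j f_j(x).
Since both observations come from the same component, the likelihood for component k is f_k(x₁)·f_k(x₂).
  p_I = [e^(−4.6)·4.6^6/6! = 0.13227] × [0.049979] = 0.0066107
  p_II = [e^(−6.3)·6.3^6/6! = 0.159461] × [0.113018] = 0.0180221
  p_III = [e^(−6.5)·6.5^6/6! = 0.157483] × [0.118815] = 0.0187114
  p_IV = [e^(−12.6)·12.6^6/6! = 0.0187405] × [0.0531292] = 0.000995666
Multiply by the mixture weights:
  w_I·p_I = 0.06 × 0.0066107 = 0.000396642
  w_II·p_II = 0.39 × 0.0180221 = 0.0070286
  w_III·p_III = 0.25 × 0.0187114 = 0.00467784
  w_IV·p_IV = 0.30 × 0.000995666 = 0.0002987
Denominator: 0.000396642 + 0.0070286 + 0.00467784 + 0.0002987 = 0.0124018
P(Group III | x) ≈ 0.3772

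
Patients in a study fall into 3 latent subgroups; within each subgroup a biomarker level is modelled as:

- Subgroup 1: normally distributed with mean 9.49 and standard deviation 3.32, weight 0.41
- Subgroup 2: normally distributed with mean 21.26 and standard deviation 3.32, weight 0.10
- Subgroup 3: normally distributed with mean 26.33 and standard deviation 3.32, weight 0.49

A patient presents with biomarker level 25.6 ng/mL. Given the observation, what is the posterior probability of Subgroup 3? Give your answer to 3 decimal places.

Apply Bayes' rule: the posterior for each component is proportional to its prior times its likelihood at x.
Evaluate each component's likelihood at the observed value:
  f_1 = (1/(3.32·√(2π)))·exp(−(25.6−9.49)²/(2·3.32²)) = 0.120163·exp(-11.77294) = 9.26508e-07
  f_2 = (1/(3.32·√(2π)))·exp(−(25.6−21.26)²/(2·3.32²)) = 0.120163·exp(-0.85442) = 0.0511329
  f_3 = (1/(3.32·√(2π)))·exp(−(25.6−26.33)²/(2·3.32²)) = 0.120163·exp(-0.02417) = 0.117293
Multiply by the mixture weights:
  π_1·f_1 = 0.41 × 9.26508e-07 = 3.79868e-07
  π_2·f_2 = 0.10 × 0.0511329 = 0.00511329
  π_3·f_3 = 0.49 × 0.117293 = 0.0574738
Evidence: 3.79868e-07 + 0.00511329 + 0.0574738 = 0.0625874
So the posterior for Subgroup 3 is 0.0574738 / 0.0625874 ≈ 0.918.

0.918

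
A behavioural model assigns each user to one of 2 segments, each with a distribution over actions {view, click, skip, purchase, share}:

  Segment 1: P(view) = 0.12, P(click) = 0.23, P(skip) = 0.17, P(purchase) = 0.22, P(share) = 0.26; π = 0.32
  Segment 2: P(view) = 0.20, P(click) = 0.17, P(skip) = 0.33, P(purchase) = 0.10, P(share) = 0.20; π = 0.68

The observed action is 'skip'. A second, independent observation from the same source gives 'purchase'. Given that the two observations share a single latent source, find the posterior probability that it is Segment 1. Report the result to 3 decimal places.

By Bayes' theorem, P(k | x) = w_k f_k(x) / Σ_j w_j f_j(x).
Since both observations come from the same component, the likelihood for component k is f_k(x₁)·f_k(x₂).
  p_1 = [0.17] × [0.22] = 0.0374
  p_2 = [0.33] × [0.1] = 0.033
Prior × likelihood for each component:
  w_1·p_1 = 0.32 × 0.0374 = 0.011968
  w_2·p_2 = 0.68 × 0.033 = 0.02244
Marginal: 0.011968 + 0.02244 = 0.034408
P(Segment 1 | x₁, x₂) = 0.011968 / 0.034408 ≈ 0.348

0.348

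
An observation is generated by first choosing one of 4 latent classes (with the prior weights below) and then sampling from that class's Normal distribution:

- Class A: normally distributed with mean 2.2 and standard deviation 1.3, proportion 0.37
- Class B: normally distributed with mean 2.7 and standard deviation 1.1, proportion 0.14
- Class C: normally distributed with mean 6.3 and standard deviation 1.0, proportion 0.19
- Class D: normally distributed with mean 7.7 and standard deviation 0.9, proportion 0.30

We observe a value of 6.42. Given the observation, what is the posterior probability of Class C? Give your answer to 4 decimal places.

0.6051

P(component k | x) = π_k·f_k(x) / marginal(x), where marginal(x) = Σ_j π_j·f_j(x).
Component likelihoods at x = 6.42:
  L_A = (1/(1.3·√(2π)))·exp(−(6.42−2.2)²/(2·1.3²)) = 0.306879·exp(-5.26876) = 0.00158043
  L_B = (1/(1.1·√(2π)))·exp(−(6.42−2.7)²/(2·1.1²)) = 0.362675·exp(-5.71835) = 0.00119144
  L_C = (1/(1.0·√(2π)))·exp(−(6.42−6.3)²/(2·1.0²)) = 0.398942·exp(-0.00720) = 0.39608
  L_D = (1/(0.9·√(2π)))·exp(−(6.42−7.7)²/(2·0.9²)) = 0.443269·exp(-1.01136) = 0.161228
Weight by the priors:
  π_A·L_A = 0.37 × 0.00158043 = 0.000584758
  π_B·L_B = 0.14 × 0.00119144 = 0.000166801
  π_C·L_C = 0.19 × 0.39608 = 0.0752552
  π_D·L_D = 0.30 × 0.161228 = 0.0483684
Normaliser: 0.000584758 + 0.000166801 + 0.0752552 + 0.0483684 = 0.124375
Responsibility of Class C: 0.0752552 / 0.124375 ≈ 0.6051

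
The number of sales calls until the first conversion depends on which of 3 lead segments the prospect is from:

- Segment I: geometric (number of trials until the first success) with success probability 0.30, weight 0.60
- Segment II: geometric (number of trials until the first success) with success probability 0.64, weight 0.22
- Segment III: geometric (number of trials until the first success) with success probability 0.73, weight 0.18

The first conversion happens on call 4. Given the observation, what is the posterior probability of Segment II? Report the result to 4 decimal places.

Posterior ∝ prior × likelihood, so P(k | x) ∝ P(Z=k) f_k(x); normalise over all components.
Evaluate each component's likelihood at the observed value:
  p_I = 0.30·(1−0.30)^3 = 0.30·0.343 = 0.1029
  p_II = 0.64·(1−0.64)^3 = 0.64·0.046656 = 0.0298598
  p_III = 0.73·(1−0.73)^3 = 0.73·0.019683 = 0.0143686
Multiply by the mixture weights:
  P(Z=I)·p_I = 0.60 × 0.1029 = 0.06174
  P(Z=II)·p_II = 0.22 × 0.0298598 = 0.00656916
  P(Z=III)·p_III = 0.18 × 0.0143686 = 0.00258635
Sum: 0.06174 + 0.00656916 + 0.00258635 = 0.0708955
So the posterior for Segment II is 0.00656916 / 0.0708955 ≈ 0.0927.

0.0927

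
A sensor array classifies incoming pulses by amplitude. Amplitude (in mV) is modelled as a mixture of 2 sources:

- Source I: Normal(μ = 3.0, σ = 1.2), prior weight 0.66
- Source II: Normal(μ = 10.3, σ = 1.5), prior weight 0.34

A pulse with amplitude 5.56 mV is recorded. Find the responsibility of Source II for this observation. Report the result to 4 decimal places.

0.0265

The responsibility of component k is π_k f_k(x) divided by Σ_j π_j f_j(x).
Component likelihoods at x = 5.56 mV:
  p_I = (1/(1.2·√(2π)))·exp(−(5.56−3.0)²/(2·1.2²)) = 0.332452·exp(-2.27556) = 0.034156
  p_II = (1/(1.5·√(2π)))·exp(−(5.56−10.3)²/(2·1.5²)) = 0.265962·exp(-4.99280) = 0.00180498
Unnormalised posteriors:
  π_I·p_I = 0.66 × 0.034156 = 0.022543
  π_II·p_II = 0.34 × 0.00180498 = 0.000613695
Normaliser: 0.022543 + 0.000613695 = 0.0231567
P(Source II | x) ≈ 0.0265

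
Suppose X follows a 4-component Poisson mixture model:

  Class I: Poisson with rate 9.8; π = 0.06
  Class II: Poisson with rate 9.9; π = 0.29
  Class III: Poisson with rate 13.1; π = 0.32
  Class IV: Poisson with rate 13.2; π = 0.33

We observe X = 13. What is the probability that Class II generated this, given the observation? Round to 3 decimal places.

0.214

By Bayes' theorem, P(k | x) = π_k f_k(x) / Σ_j π_j f_j(x).
Evaluate each component's likelihood at the observed value:
  L_I = 0.0684814
  L_II = 0.0707069
  L_III = 0.109898
  L_IV = 0.109773
Unnormalised posteriors:
  π_I·L_I = 0.06 × 0.0684814 = 0.00410889
  π_II·L_II = 0.29 × 0.0707069 = 0.020505
  π_III·L_III = 0.32 × 0.109898 = 0.0351673
  π_IV·L_IV = 0.33 × 0.109773 = 0.0362249
Normaliser: 0.00410889 + 0.020505 + 0.0351673 + 0.0362249 = 0.0960061
P(Class II | the observation) = 0.020505 / 0.0960061 ≈ 0.214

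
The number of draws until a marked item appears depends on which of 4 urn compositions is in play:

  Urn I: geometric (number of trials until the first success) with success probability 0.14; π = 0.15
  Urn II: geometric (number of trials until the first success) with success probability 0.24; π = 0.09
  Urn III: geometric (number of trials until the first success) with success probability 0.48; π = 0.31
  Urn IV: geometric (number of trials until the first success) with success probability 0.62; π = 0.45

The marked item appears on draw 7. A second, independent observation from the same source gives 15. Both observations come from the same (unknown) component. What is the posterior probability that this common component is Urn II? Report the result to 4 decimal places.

0.1294

The responsibility of component k is P(Z=k) f_k(x) divided by Σ_j P(Z=j) f_j(x).
Since both observations come from the same component, the likelihood for component k is f_k(x₁)·f_k(x₂).
  L_I = [0.14·(1−0.14)^6 = 0.14·0.404567 = 0.0566394] × [0.0169475] = 0.000959898
  L_II = [0.24·(1−0.24)^6 = 0.24·0.1927 = 0.046248] × [0.00514756] = 0.000238064
  L_III = [0.48·(1−0.48)^6 = 0.48·0.0197706 = 0.00948989] × [5.07327e-05] = 4.81448e-07
  L_IV = [0.62·(1−0.62)^6 = 0.62·0.00301094 = 0.00186678] × [8.11637e-07] = 1.51515e-09
Weight by the priors:
  P(Z=I)·L_I = 0.15 × 0.000959898 = 0.000143985
  P(Z=II)·L_II = 0.09 × 0.000238064 = 2.14258e-05
  P(Z=III)·L_III = 0.31 × 4.81448e-07 = 1.49249e-07
  P(Z=IV)·L_IV = 0.45 × 1.51515e-09 = 6.81817e-10
Sum: 0.000143985 + 2.14258e-05 + 1.49249e-07 + 6.81817e-10 = 0.00016556
Responsibility of Urn II: 2.14258e-05 / 0.00016556 ≈ 0.1294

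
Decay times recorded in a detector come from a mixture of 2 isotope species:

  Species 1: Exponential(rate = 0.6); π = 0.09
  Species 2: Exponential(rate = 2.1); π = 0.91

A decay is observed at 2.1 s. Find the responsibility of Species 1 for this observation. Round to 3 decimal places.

P(component k | x) = π_k·f_k(x) / marginal(x), where marginal(x) = Σ_j π_j·f_j(x).
Component likelihoods at x = 2.1 s:
  f_1 = 0.6·e^(−0.6·2.1) = 0.6·e^(−1.2600) = 0.170192
  f_2 = 2.1·e^(−2.1·2.1) = 2.1·e^(−4.4100) = 0.0255259
Multiply by the mixture weights:
  π_1·f_1 = 0.09 × 0.170192 = 0.0153173
  π_2·f_2 = 0.91 × 0.0255259 = 0.0232285
Marginal: 0.0153173 + 0.0232285 = 0.0385459
P(Species 1 | 2.1 s) ≈ 0.397

0.397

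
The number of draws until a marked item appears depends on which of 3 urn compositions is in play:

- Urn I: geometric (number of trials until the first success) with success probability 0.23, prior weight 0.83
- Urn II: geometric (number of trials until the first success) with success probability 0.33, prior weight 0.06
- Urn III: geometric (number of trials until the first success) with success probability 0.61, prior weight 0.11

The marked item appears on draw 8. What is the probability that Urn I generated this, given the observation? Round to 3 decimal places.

0.960

By Bayes' theorem, P(k | x) = π_k f_k(x) / Σ_j π_j f_j(x).
Component likelihoods at x = 8:
  f_I = 0.23·(1−0.23)^7 = 0.23·0.160485 = 0.0369116
  f_II = 0.33·(1−0.33)^7 = 0.33·0.0606071 = 0.0200003
  f_III = 0.61·(1−0.61)^7 = 0.61·0.00137231 = 0.000837109
Weight by the priors:
  π_I·f_I = 0.83 × 0.0369116 = 0.0306366
  π_II·f_II = 0.06 × 0.0200003 = 0.00120002
  π_III·f_III = 0.11 × 0.000837109 = 9.2082e-05
Sum: 0.0306366 + 0.00120002 + 9.2082e-05 = 0.0319287
So the posterior for Urn I is 0.0306366 / 0.0319287 ≈ 0.960.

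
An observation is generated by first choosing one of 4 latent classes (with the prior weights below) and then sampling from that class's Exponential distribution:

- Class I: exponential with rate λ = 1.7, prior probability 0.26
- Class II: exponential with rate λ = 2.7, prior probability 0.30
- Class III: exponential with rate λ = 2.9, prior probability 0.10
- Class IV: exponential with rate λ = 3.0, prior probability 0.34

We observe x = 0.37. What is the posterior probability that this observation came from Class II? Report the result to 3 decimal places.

0.308

By Bayes' theorem, P(k | x) = P(Z=k) f_k(x) / Σ_j P(Z=j) f_j(x).
Exponential densities:
  p_I = 1.7·e^(−1.7·0.37) = 1.7·e^(−0.6290) = 0.906312
  p_II = 2.7·e^(−2.7·0.37) = 2.7·e^(−0.9990) = 0.994268
  p_III = 2.9·e^(−2.9·0.37) = 2.9·e^(−1.0730) = 0.991745
  p_IV = 3.0·e^(−3.0·0.37) = 3.0·e^(−1.1100) = 0.988677
Weight by the priors:
  P(Z=I)·p_I = 0.26 × 0.906312 = 0.235641
  P(Z=II)·p_II = 0.30 × 0.994268 = 0.29828
  P(Z=III)·p_III = 0.10 × 0.991745 = 0.0991745
  P(Z=IV)·p_IV = 0.34 × 0.988677 = 0.33615
Marginal: 0.235641 + 0.29828 + 0.0991745 + 0.33615 = 0.969246
P(Class II | the observation) ≈ 0.308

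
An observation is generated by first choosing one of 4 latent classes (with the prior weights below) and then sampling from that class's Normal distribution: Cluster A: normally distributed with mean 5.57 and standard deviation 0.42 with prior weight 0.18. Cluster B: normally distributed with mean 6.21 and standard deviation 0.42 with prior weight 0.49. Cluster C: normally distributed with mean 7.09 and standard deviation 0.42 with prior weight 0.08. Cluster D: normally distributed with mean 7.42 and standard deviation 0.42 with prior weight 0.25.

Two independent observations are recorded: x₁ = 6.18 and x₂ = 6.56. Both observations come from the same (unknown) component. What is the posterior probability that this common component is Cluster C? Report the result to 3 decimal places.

Apply Bayes' rule: the posterior for each component is proportional to its prior times its likelihood at x.
Since both observations come from the same component, the likelihood for component k is f_k(x₁)·f_k(x₂).
  f_A = [0.330832] × [0.0590424] = 0.0195331
  f_B = [0.947443] × [0.671219] = 0.635941
  f_C = [0.0908396] × [0.428425] = 0.0389179
  f_D = [0.0121586] × [0.11674] = 0.0014194
Weight by the priors:
  P(Z=A)·f_A = 0.18 × 0.0195331 = 0.00351597
  P(Z=B)·f_B = 0.49 × 0.635941 = 0.311611
  P(Z=C)·f_C = 0.08 × 0.0389179 = 0.00311344
  P(Z=D)·f_D = 0.25 × 0.0014194 = 0.000354849
Marginal: 0.00351597 + 0.311611 + 0.00311344 + 0.000354849 = 0.318595
P(Cluster C | data) ≈ 0.010

0.010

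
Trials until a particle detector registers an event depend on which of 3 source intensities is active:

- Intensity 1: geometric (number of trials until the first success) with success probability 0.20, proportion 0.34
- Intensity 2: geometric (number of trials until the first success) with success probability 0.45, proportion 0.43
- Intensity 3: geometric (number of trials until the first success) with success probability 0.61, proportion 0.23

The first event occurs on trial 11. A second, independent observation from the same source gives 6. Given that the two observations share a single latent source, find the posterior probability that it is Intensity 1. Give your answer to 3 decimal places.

Apply Bayes' rule: the posterior for each component is proportional to its prior times its likelihood at x.
Since both observations come from the same component, the likelihood for component k is f_k(x₁)·f_k(x₂).
  p_1 = [0.0214748] × [0.065536] = 0.00140737
  p_2 = [0.00113983] × [0.0226478] = 2.58146e-05
  p_3 = [4.96565e-05] × [0.00550368] = 2.73293e-07
Prior × likelihood for each component:
  P(Z=1)·p_1 = 0.34 × 0.00140737 = 0.000478507
  P(Z=2)·p_2 = 0.43 × 2.58146e-05 = 1.11003e-05
  P(Z=3)·p_3 = 0.23 × 2.73293e-07 = 6.28574e-08
Sum: 0.000478507 + 1.11003e-05 + 6.28574e-08 = 0.000489671
Responsibility of Intensity 1: 0.000478507 / 0.000489671 ≈ 0.977

0.977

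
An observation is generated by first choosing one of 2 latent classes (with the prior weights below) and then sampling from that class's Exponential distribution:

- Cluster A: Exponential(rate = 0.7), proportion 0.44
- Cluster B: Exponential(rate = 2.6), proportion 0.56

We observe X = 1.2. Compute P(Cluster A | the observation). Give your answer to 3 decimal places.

0.674

Apply Bayes' rule: the posterior for each component is proportional to its prior times its likelihood at x.
Component likelihoods at x = 1.2:
  L_A = 0.302197
  L_B = 0.114809
Weight by the priors:
  π_A·L_A = 0.44 × 0.302197 = 0.132967
  π_B·L_B = 0.56 × 0.114809 = 0.0642928
Evidence: 0.132967 + 0.0642928 = 0.19726
P(Cluster A | data) ≈ 0.674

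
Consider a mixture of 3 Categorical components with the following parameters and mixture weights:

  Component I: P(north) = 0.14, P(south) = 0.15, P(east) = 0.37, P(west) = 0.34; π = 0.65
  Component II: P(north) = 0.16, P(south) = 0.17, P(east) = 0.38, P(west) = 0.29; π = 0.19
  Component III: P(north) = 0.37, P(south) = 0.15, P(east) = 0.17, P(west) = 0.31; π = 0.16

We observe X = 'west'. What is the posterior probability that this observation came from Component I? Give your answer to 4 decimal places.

Apply Bayes' rule: the posterior for each component is proportional to its prior times its likelihood at x.
Component likelihoods at x = 'west':
  f_I = P(west | comp) = 0.34
  f_II = P(west | comp) = 0.29
  f_III = P(west | comp) = 0.31
Weight by the priors:
  P(Z=I)·f_I = 0.65 × 0.34 = 0.221
  P(Z=II)·f_II = 0.19 × 0.29 = 0.0551
  P(Z=III)·f_III = 0.16 × 0.31 = 0.0496
Evidence: 0.221 + 0.0551 + 0.0496 = 0.3257
Responsibility of Component I: 0.221 / 0.3257 ≈ 0.6785

0.6785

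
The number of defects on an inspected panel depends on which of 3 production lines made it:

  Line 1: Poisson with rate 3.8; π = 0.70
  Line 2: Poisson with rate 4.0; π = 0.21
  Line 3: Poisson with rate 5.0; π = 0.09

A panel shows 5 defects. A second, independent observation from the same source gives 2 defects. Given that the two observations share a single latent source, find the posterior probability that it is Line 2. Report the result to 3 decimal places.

Apply Bayes' rule: the posterior for each component is proportional to its prior times its likelihood at x.
Since both observations come from the same component, the likelihood for component k is f_k(x₁)·f_k(x₂).
  L_1 = [0.147713] × [0.161517] = 0.0238581
  L_2 = [0.156293] × [0.146525] = 0.0229009
  L_3 = [0.175467] × [0.0842243] = 0.0147786
Weight by the priors:
  P(Z=1)·L_1 = 0.70 × 0.0238581 = 0.0167007
  P(Z=2)·L_2 = 0.21 × 0.0229009 = 0.00480919
  P(Z=3)·L_3 = 0.09 × 0.0147786 = 0.00133008
Sum: 0.0167007 + 0.00480919 + 0.00133008 = 0.0228399
P(Line 2 | x) ≈ 0.211

0.211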